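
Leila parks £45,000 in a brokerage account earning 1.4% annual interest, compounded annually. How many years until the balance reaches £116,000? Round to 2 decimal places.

68.11 years

(1 + 0.014)^t = 116,000/45,000 = 2.5778.
t·ln(1 + 0.014) = ln(2.5778); t = 0.94693/0.0139029 ≈ 68.1101.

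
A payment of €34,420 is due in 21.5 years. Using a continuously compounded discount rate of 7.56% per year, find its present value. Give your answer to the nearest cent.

€6,774.99

P = A·e^(−rt) = 34,420·e^(−1.6254).
e^(−1.6254) ≈ 0.19683292628, so P ≈ 6,774.9893.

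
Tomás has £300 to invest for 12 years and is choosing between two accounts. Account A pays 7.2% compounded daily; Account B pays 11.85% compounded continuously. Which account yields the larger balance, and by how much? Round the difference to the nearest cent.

A: (1 + 0.072/365)^4380 ≈ 2.37243011, so 300 × 2.37243011 ≈ 711.7290.
B: e^(0.1185·12) = e^1.422 ≈ 4.145402961, so 300 × 4.145402961 ≈ 1,243.6209.
Difference ≈ 531.8919 in favor of B.

Account B, by £531.89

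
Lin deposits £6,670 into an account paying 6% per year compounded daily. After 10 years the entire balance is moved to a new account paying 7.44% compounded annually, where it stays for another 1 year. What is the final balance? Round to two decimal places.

£13,057.11

Phase 1: 6,670·(1 + 0.06/365)^3650 ≈ 12,152.9331.
Phase 2: 12,152.9331·(1 + 0.0744)^1 ≈ 13,057.1114.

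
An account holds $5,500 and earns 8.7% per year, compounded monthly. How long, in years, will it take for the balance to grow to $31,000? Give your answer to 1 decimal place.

19.9 years

(1 + 0.00725)^(12t) = 31,000/5,500 = 5.6364.
12t·ln(1 + 0.00725) = ln(5.6364); 12t = 1.7292/0.00722385 ≈ 239.3793.
t ≈ 19.9483 years.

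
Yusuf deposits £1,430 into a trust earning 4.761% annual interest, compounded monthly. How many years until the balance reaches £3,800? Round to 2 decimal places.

20.57 years

(1 + 0.0039675)^(12t) = 3,800/1,430 = 2.6573.
12t·ln(1 + 0.0039675) = ln(2.6573); 12t = 0.97733/0.00395965 ≈ 246.8215.
t ≈ 20.5685 years.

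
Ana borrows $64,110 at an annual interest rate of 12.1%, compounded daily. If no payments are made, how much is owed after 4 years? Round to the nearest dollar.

Periodic rate = 12.1%/365 = 0.000331507; periods = 365·4 = 1460.
A = 64,110·(1 + 0.121/365)^1460 ≈ 64,110·1.62242151098 ≈ 104,013.4431.

$104,013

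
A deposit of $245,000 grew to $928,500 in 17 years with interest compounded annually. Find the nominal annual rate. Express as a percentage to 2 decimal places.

8.15%

(1 + r)^17 = 928,500/245,000 = 3.7898.
1 + r = 3.7898^(1/17) ≈ 1.081524, so r ≈ 0.0815242.
r ≈ 8.15242%.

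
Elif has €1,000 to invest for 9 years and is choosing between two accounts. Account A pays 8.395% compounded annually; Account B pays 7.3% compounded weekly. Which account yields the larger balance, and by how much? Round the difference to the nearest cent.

Account A growth factor: (1 + 0.08395)^9 ≈ 2.065776094; balance ≈ 2,065.7761.
Account B growth factor: (1 + 0.073/52)^468 ≈ 1.928108109; balance ≈ 1,928.1081.
Account A is larger by 137.6680.

Account A, by €137.67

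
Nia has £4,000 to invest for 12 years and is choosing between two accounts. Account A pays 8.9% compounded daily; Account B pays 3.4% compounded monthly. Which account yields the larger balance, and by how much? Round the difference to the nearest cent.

Account A growth factor: (1 + 0.089/365)^4380 ≈ 2.9091758062; balance ≈ 11,636.7032.
Account B growth factor: (1 + 0.034/12)^144 ≈ 1.502939849; balance ≈ 6,011.7594.
Account A is larger by 5,624.9438.

Account A, by £5,624.94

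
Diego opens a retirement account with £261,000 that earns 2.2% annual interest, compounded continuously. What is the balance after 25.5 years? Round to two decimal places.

A = P·e^(rt) = 261,000·e^(0.022·25.5) = 261,000·e^0.561.
e^0.561 ≈ 1.75242404842, so A ≈ 457,382.6766.

£457,382.68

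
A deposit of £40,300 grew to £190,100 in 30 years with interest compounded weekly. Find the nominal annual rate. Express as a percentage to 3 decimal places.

(1 + r/52)^1560 = 190,100/40,300 = 4.71712.
1 + r/52 = 4.71712^(1/1560) ≈ 1.000995, so r/52 ≈ 0.000994853.
r ≈ 52·0.000994853 = 5.17323%.

5.173%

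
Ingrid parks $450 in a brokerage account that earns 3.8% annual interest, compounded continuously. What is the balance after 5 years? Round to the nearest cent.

$544.16

A = P·e^(rt) = 450·e^(0.038·5) = 450·e^0.19.
e^0.19 ≈ 1.2092496, so A ≈ 544.1623.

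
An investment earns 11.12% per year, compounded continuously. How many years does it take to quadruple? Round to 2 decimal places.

e^(0.1112t) = 4, so 0.1112t = ln 4 ≈ 1.3863.
t ≈ 1.3863/0.1112 ≈ 12.4667.

12.47 years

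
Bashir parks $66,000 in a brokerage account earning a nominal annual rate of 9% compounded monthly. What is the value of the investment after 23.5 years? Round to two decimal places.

$542,811.94

Periodic rate = 9%/12 = 0.0075; periods = 12·23.5 = 282.
A = 66,000·(1 + 0.0075)^282 ≈ 66,000·8.22442334788 ≈ 542,811.9410.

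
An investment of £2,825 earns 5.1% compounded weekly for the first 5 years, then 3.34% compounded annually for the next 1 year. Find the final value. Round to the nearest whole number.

£3,767

Phase 1: 2,825·(1 + 0.051/52)^260 ≈ 3,645.0985.
Phase 2: 3,645.0985·(1 + 0.0334)^1 ≈ 3,766.8448.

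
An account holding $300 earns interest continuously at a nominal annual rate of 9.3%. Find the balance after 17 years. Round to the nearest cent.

A = P·e^(rt) = 300·e^(0.093·17) = 300·e^1.581.
e^1.581 ≈ 4.859813195, so A ≈ 1,457.9440.

$1,457.94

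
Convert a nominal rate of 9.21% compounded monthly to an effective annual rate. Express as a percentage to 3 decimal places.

9.609%

One year is 12 periods at 0.007675 each: (1 + 0.007675)^12 ≈ 1.096089.
EAR = 1.096089 − 1 ≈ 9.60890%.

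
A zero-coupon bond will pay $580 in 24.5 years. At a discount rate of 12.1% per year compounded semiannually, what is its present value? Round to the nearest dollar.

$33

Growth factor = (1 + 0.0605)^49 ≈ 17.7837347.
P = 580/17.7837347 ≈ 32.6141.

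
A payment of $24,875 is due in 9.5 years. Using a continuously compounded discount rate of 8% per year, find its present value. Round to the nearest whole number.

P = A·e^(−rt) = 24,875·e^(−0.76).
e^(−0.76) ≈ 0.46766642701, so P ≈ 11,633.2024.

$11,633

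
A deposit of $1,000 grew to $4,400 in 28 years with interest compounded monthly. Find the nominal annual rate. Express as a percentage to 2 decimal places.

The 336-period growth factor is 4,400/1,000 = 4.4.
r/12 = 4.4^(1/336) − 1 ≈ 0.00441927, so r ≈ 12·0.00441927 = 5.30313%.

5.30%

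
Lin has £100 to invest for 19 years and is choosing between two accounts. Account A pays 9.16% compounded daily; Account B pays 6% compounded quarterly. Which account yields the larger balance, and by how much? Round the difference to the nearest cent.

A: (1 + 0.0916/365)^6935 ≈ 5.69837845, so 100 × 5.69837845 ≈ 569.8378.
B: (1 + 0.015)^76 ≈ 3.10041059, so 100 × 3.10041059 ≈ 310.0411.
Difference ≈ 259.7968 in favor of A.

Account A, by £259.80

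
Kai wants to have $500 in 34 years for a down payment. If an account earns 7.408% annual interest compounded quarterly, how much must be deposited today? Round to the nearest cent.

$41.22

Growth factor = (1 + 0.01852)^136 ≈ 12.1299873.
P = 500/12.1299873 ≈ 41.2202.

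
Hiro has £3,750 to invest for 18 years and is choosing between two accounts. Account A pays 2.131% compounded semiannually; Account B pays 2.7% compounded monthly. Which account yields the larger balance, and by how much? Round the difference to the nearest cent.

A: (1 + 0.010655)^36 ≈ 1.464554174, so 3,750 × 1.464554174 ≈ 5,492.0782.
B: (1 + 0.00225)^216 ≈ 1.624912663, so 3,750 × 1.624912663 ≈ 6,093.4225.
Difference ≈ 601.3443 in favor of B.

Account B, by £601.34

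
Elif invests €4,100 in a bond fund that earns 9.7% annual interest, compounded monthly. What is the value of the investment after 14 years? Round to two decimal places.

€15,855.68

Periodic rate = 9.7%/12 = 0.00808333; periods = 12·14 = 168.
A = 4,100·(1 + 0.097/12)^168 ≈ 4,100·3.8672390005 ≈ 15,855.6799.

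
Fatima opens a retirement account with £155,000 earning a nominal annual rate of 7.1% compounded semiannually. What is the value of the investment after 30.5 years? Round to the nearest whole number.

Periodic rate = 7.1%/2 = 0.0355; periods = 2·30.5 = 61.
A = 155,000·(1 + 0.0355)^61 ≈ 155,000·8.397621517401 ≈ 1,301,631.3352.

£1,301,631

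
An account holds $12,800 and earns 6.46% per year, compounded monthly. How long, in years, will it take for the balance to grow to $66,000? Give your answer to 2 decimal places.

25.46 years

We need (1 + 0.00538333)^(12t) = 5.1562, so 12t = ln 5.1562 / ln 1.005383 ≈ 305.5023.
t ≈ 305.5023/12 = 25.4585 years.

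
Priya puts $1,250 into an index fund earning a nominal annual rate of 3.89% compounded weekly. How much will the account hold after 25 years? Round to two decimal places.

$3,304.48

Periodic rate = 3.89%/52 = 0.000748077; periods = 52·25 = 1300.
A = 1,250·(1 + 0.0389/52)^1300 ≈ 1,250·2.643586265 ≈ 3,304.4828.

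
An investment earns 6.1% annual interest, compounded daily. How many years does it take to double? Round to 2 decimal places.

(1 + 0.000167123)^(365t) = 2.
365t = ln 2 / ln(1 + 0.000167123) ≈ 0.69315/0.000167109 ≈ 4147.8666.
t ≈ 11.3640.

11.36 years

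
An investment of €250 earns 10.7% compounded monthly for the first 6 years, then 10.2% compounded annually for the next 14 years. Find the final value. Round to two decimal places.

€1,845.29

After 6 years at 10.7%: 250 × 1.894878369 ≈ 473.7196.
Then 14 years at 10.2%: 473.7196 × 3.895312668 ≈ 1,845.2859.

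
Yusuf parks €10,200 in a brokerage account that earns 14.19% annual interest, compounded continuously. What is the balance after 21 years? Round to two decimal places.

€200,795.65

A = P·e^(rt) = 10,200·e^(0.1419·21) = 10,200·e^2.9799.
e^2.9799 ≈ 19.6858479615, so A ≈ 200,795.6492.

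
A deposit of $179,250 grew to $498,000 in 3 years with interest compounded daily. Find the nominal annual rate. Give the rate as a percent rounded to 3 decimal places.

34.077%

The 1095-period growth factor is 498,000/179,250 = 2.77824.
r/365 = 2.77824^(1/1095) − 1 ≈ 0.000933603, so r ≈ 365·0.000933603 = 34.07652%.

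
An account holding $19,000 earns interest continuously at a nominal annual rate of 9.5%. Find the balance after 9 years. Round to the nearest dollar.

A = P·e^(rt) = 19,000·e^(0.095·9) = 19,000·e^0.855.
e^0.855 ≈ 2.3513743806, so A ≈ 44,676.1132.

$44,676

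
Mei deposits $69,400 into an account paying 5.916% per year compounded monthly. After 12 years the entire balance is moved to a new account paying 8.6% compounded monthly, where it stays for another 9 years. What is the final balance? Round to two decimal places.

After 12 years at 5.916%: 69,400 × 2.03028418838 ≈ 140,901.7227.
Then 9 years at 8.6%: 140,901.7227 × 2.16244533382 ≈ 304,692.2727.

$304,692.27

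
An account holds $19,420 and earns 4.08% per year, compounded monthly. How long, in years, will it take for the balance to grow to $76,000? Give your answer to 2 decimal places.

33.50 years

(1 + 0.0034)^(12t) = 76,000/19,420 = 3.9135.
12t·ln(1 + 0.0034) = ln(3.9135); 12t = 1.3644/0.00339423 ≈ 401.9847.
t ≈ 33.4987 years.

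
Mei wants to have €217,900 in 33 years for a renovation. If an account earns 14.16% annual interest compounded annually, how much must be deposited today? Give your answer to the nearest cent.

€2,756.11

Growth factor = (1 + 0.1416)^33 ≈ 79.0607051462.
P = 217,900/79.0607051462 ≈ 2,756.1100.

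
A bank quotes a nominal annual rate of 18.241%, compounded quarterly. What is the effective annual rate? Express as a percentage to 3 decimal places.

19.527%

EAR = (1 + 18.241%/4)^4 − 1 = (1 + 0.0456025)^4 − 1.
(1 + 0.0456025)^4 ≈ 1.195271, so EAR ≈ 19.52712%.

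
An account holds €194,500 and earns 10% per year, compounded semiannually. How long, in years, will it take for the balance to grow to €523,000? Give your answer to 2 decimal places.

10.14 years

(1 + 0.05)^(2t) = 523,000/194,500 = 2.6889.
2t·ln(1 + 0.05) = ln(2.6889); 2t = 0.98915/0.0487902 ≈ 20.2735.
t ≈ 10.1368 years.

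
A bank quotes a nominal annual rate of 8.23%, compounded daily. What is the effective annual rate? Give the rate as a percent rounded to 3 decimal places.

8.577%

One year is 365 periods at 0.000225479 each: (1 + 0.000225479)^365 ≈ 1.085771.
EAR = 1.085771 − 1 ≈ 8.57714%.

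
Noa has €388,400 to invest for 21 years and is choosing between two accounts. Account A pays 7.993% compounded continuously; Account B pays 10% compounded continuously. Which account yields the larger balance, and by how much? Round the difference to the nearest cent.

Account A growth factor: e^(0.07993·21) = e^1.67853 ≈ 5.35767439822; balance ≈ 2,080,920.7363.
Account B growth factor: e^(0.1·21) = e^2.1 ≈ 8.166169912568; balance ≈ 3,171,740.3940.
Account B is larger by 1,090,819.6578.

Account B, by €1,090,819.66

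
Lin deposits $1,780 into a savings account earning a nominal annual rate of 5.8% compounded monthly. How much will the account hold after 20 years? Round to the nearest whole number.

$5,662

Periodic rate = 5.8%/12 = 0.00483333; periods = 12·20 = 240.
A = 1,780·(1 + 0.058/12)^240 ≈ 1,780·3.181031983 ≈ 5,662.2369.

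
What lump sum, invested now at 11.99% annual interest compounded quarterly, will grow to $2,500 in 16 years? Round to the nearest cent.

Growth factor = (1 + 0.029975)^64 ≈ 6.620758408.
P = 2,500/6.620758408 ≈ 377.6002.

$377.60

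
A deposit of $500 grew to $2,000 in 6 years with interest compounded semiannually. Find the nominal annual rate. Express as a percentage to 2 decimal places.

24.49%

The 12-period growth factor is 2,000/500 = 4.
r/2 = 4^(1/12) − 1 ≈ 0.122462, so r ≈ 2·0.122462 = 24.49241%.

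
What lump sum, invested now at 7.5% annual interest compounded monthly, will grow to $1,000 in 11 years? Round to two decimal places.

Periodic rate = 7.5%/12 = 0.00625; 132 periods.
P = 1,000/(1 + 0.00625)^132 ≈ 1,000/2.2760297 ≈ 439.3616.

$439.36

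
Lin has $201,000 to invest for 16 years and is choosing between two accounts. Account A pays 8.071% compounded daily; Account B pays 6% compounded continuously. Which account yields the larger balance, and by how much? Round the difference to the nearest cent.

Account A, by $206,128.47

Account A growth factor: (1 + 0.08071/365)^5840 ≈ 3.63721124366; balance ≈ 731,079.4600.
Account B growth factor: e^(0.06·16) = e^0.96 ≈ 2.61169647342; balance ≈ 524,950.9912.
Account A is larger by 206,128.4688.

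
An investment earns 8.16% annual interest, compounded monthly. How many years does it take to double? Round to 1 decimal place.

8.5 years

(1 + 0.0068)^(12t) = 2.
12t = ln 2 / ln(1 + 0.0068) ≈ 0.69315/0.00677698 ≈ 102.2796.
t ≈ 8.5233.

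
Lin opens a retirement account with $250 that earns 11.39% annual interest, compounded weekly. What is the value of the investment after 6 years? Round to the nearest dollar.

Growth factor = (1 + 0.1139/52)^312 ≈ 1.97912066.
A ≈ 250 × 1.97912066 ≈ 494.7802.

$495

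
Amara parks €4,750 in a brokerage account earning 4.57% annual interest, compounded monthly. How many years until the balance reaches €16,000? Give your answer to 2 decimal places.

(1 + 0.00380833)^(12t) = 16,000/4,750 = 3.3684.
12t·ln(1 + 0.00380833) = ln(3.3684); 12t = 1.2144/0.0038011 ≈ 319.4981.
t ≈ 26.6248 years.

26.62 years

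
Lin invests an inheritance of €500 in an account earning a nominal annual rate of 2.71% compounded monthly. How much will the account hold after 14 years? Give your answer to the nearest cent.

Periodic rate = 2.71%/12 = 0.00225833; periods = 12·14 = 168.
A = 500·(1 + 0.0271/12)^168 ≈ 500·1.46078248 ≈ 730.3912.

€730.39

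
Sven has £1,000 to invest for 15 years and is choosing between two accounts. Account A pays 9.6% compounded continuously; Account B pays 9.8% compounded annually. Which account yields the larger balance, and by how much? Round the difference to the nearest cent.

A: e^(0.096·15) = e^1.44 ≈ 4.220695817, so 1,000 × 4.220695817 ≈ 4,220.6958.
B: (1 + 0.098)^15 ≈ 4.064761811, so 1,000 × 4.064761811 ≈ 4,064.7618.
Difference ≈ 155.9340 in favor of A.

Account A, by £155.93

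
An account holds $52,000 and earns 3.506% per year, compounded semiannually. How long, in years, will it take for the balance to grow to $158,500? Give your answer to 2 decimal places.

32.07 years

(1 + 0.01753)^(2t) = 158,500/52,000 = 3.0481.
2t·ln(1 + 0.01753) = ln(3.0481); 2t = 1.1145/0.0173781 ≈ 64.1330.
t ≈ 32.0665 years.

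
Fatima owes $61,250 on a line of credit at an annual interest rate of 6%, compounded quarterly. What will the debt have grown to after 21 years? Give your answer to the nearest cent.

Periodic rate = 6%/4 = 0.015; periods = 4·21 = 84.
A = 61,250·(1 + 0.015)^84 ≈ 61,250·3.49258953951 ≈ 213,921.1093.

$213,921.11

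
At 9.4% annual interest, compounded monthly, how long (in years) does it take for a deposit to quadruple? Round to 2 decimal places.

(1 + 0.00783333)^(12t) = 4.
12t = ln 4 / ln(1 + 0.00783333) ≈ 1.3863/0.00780281 ≈ 177.6660.
t ≈ 14.8055.

14.81 years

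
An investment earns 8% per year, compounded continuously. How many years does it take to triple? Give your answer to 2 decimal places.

e^(0.08t) = 3, so 0.08t = ln 3 ≈ 1.0986.
t ≈ 1.0986/0.08 ≈ 13.7327.

13.73 years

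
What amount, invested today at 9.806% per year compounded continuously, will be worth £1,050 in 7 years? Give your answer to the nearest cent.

P = A·e^(−rt) = 1,050·e^(−0.68642).
e^(−0.68642) ≈ 0.5033749294, so P ≈ 528.5437.

£528.54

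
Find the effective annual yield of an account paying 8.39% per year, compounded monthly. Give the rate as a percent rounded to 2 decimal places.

8.72%

One year is 12 periods at 0.00699167 each: (1 + 0.00699167)^12 ≈ 1.087203.
EAR = 1.087203 − 1 ≈ 8.72027%.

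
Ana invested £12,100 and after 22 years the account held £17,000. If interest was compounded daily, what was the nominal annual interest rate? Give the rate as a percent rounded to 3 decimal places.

1.546%

The 8030-period growth factor is 17,000/12,100 = 1.40496.
r/365 = 1.40496^(1/8030) − 1 ≈ 0.0000423431, so r ≈ 365·0.0000423431 = 1.54552%.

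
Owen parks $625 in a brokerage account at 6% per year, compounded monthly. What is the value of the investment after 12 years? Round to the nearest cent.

Growth factor = (1 + 0.005)^144 ≈ 2.050750816.
A ≈ 625 × 2.050750816 ≈ 1,281.7193.

$1,281.72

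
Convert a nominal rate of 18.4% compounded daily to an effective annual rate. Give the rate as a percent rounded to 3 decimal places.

20.196%

One year is 365 periods at 0.00050411 each: (1 + 0.00050411)^365 ≈ 1.20196.
EAR = 1.20196 − 1 ≈ 20.19601%.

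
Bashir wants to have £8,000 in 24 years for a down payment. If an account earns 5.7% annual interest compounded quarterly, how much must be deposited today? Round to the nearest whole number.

Growth factor = (1 + 0.01425)^96 ≈ 3.889748949.
P = 8,000/3.889748949 ≈ 2,056.6880.

£2,057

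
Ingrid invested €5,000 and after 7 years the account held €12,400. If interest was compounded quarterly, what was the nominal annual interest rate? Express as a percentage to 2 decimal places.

(1 + r/4)^28 = 12,400/5,000 = 2.48.
1 + r/4 = 2.48^(1/28) ≈ 1.03297, so r/4 ≈ 0.0329696.
r ≈ 4·0.0329696 = 13.18786%.

13.19%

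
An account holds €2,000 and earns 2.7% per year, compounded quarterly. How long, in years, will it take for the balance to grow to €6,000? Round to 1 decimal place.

We need (1 + 0.00675)^(4t) = 3, so 4t = ln 3 / ln 1.00675 ≈ 163.3061.
t ≈ 163.3061/4 = 40.8265 years.

40.8 years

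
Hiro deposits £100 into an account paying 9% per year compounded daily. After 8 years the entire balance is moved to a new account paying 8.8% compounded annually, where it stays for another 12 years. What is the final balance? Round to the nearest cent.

£565.20

After 8 years at 9%: 100 × 2.05425088 ≈ 205.4251.
Then 12 years at 8.8%: 205.4251 × 2.75135573 ≈ 565.1975.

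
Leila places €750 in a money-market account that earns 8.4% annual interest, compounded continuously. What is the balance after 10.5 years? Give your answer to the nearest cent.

€1,811.79

A = P·e^(rt) = 750·e^(0.084·10.5) = 750·e^0.882.
e^0.882 ≈ 2.415726331, so A ≈ 1,811.7947.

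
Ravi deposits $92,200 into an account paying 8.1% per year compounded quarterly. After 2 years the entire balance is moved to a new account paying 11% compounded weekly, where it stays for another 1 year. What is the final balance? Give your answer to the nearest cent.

After 2 years at 8.1%: 92,200 × 1.17395872409 ≈ 108,238.9944.
Then 1 years at 11%: 108,238.9944 × 1.1161483862 ≈ 120,810.7789.

$120,810.78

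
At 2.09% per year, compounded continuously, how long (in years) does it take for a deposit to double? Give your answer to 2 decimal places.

e^(0.0209t) = 2, so 0.0209t = ln 2 ≈ 0.69315.
t ≈ 0.69315/0.0209 ≈ 33.1649.

33.16 years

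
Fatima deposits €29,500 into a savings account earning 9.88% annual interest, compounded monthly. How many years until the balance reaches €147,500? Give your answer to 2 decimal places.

We need (1 + 0.00823333)^(12t) = 5, so 12t = ln 5 / ln 1.008233 ≈ 196.2819.
t ≈ 196.2819/12 = 16.3568 years.

16.36 years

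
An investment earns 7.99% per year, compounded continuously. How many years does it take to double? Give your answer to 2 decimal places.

e^(0.0799t) = 2, so 0.0799t = ln 2 ≈ 0.69315.
t ≈ 0.69315/0.0799 ≈ 8.6752.

8.68 years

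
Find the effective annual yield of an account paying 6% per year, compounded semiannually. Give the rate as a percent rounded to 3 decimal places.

6.090%

EAR = (1 + 6%/2)^2 − 1 = (1 + 0.03)^2 − 1.
(1 + 0.03)^2 ≈ 1.0609, so EAR ≈ 6.09000%.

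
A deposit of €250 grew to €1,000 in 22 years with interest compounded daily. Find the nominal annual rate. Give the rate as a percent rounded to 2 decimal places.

6.30%

(1 + r/365)^8030 = 1,000/250 = 4.
1 + r/365 = 4^(1/8030) ≈ 1.000173, so r/365 ≈ 0.000172654.
r ≈ 365·0.000172654 = 6.30188%.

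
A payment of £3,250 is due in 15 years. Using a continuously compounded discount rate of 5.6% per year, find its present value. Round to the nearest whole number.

£1,403

P = A·e^(−rt) = 3,250·e^(−0.84).
e^(−0.84) ≈ 0.4317105234, so P ≈ 1,403.0592.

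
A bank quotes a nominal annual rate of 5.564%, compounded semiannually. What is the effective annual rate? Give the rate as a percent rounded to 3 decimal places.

EAR = (1 + 5.564%/2)^2 − 1 = (1 + 0.02782)^2 − 1.
(1 + 0.02782)^2 ≈ 1.056414, so EAR ≈ 5.64140%.

5.641%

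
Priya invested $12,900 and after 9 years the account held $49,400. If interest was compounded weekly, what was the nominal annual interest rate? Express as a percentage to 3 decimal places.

The 468-period growth factor is 49,400/12,900 = 3.82946.
r/52 = 3.82946^(1/468) − 1 ≈ 0.00287319, so r ≈ 52·0.00287319 = 14.94057%.

14.941%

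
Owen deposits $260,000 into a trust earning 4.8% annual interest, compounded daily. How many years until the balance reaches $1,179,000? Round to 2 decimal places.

31.50 years

(1 + 0.000131507)^(365t) = 1,179,000/260,000 = 4.5346.
365t·ln(1 + 0.000131507) = ln(4.5346); 365t = 1.5117/0.000131498 ≈ 11496.2808.
t ≈ 31.4967 years.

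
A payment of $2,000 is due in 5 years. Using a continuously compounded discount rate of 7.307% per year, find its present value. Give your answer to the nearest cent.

P = A·e^(−rt) = 2,000·e^(−0.36535).
e^(−0.36535) ≈ 0.6939537246, so P ≈ 1,387.9074.

$1,387.91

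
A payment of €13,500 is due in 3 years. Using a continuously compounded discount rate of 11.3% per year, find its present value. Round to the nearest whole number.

€9,619

P = A·e^(−rt) = 13,500·e^(−0.339).
e^(−0.339) ≈ 0.71248244909, so P ≈ 9,618.5131.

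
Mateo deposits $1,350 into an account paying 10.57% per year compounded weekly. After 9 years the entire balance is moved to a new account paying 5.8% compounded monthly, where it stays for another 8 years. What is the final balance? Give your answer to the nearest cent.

After 9 years at 10.57%: 1,350 × 2.586574616 ≈ 3,491.8757.
Then 8 years at 5.8%: 3,491.8757 × 1.588646295 ≈ 5,547.3554.

$5,547.36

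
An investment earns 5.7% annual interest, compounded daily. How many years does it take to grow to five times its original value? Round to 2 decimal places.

(1 + 0.000156164)^(365t) = 5.
365t = ln 5 / ln(1 + 0.000156164) ≈ 1.6094/0.000156152 ≈ 10306.8545.
t ≈ 28.2380.

28.24 years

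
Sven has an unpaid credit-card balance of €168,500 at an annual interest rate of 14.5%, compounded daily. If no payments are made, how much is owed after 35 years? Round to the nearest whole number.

€26,928,163

Growth factor = (1 + 0.145/365)^12775 ≈ 159.81105624364.
A ≈ 168,500 × 159.81105624364 ≈ 26,928,162.9771.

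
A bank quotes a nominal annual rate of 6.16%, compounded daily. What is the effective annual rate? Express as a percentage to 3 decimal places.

6.353%

One year is 365 periods at 0.000168767 each: (1 + 0.000168767)^365 ≈ 1.063531.
EAR = 1.063531 − 1 ≈ 6.35313%.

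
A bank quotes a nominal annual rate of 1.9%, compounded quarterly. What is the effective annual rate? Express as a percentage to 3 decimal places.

1.914%

One year is 4 periods at 0.00475 each: (1 + 0.00475)^4 ≈ 1.019136.
EAR = 1.019136 − 1 ≈ 1.91358%.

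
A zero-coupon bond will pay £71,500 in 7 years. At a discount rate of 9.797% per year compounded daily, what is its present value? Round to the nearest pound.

£36,017

Periodic rate = 9.797%/365 = 0.000268411; 2555 periods.
P = 71,500/(1 + 0.09797/365)^2555 ≈ 71,500/1.9851569513 ≈ 36,017.3033.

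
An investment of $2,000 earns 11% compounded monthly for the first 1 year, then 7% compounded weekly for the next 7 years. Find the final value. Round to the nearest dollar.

After 1 years at 11%: 2,000 × 1.115718836 ≈ 2,231.4377.
Then 7 years at 7%: 2,231.4377 × 1.631778441 ≈ 3,641.2119.

$3,641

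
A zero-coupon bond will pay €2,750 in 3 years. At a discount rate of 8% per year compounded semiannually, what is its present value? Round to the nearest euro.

€2,173

Growth factor = (1 + 0.04)^6 ≈ 1.265319018.
P = 2,750/1.265319018 ≈ 2,173.3649.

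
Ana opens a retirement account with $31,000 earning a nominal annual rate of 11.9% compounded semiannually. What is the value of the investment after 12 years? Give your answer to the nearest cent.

Periodic rate = 11.9%/2 = 0.0595; periods = 2·12 = 24.
A = 31,000·(1 + 0.0595)^24 ≈ 31,000·4.00334543145 ≈ 124,103.7084.

$124,103.71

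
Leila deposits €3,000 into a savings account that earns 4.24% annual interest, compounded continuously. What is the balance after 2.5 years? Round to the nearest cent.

A = P·e^(rt) = 3,000·e^(0.0424·2.5) = 3,000·e^0.106.
e^0.106 ≈ 1.111821877, so A ≈ 3,335.4656.

€3,335.47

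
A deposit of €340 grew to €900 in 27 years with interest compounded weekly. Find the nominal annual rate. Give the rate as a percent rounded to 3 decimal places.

3.607%

(1 + r/52)^1404 = 900/340 = 2.64706.
1 + r/52 = 2.64706^(1/1404) ≈ 1.000694, so r/52 ≈ 0.00069358.
r ≈ 52·0.00069358 = 3.60662%.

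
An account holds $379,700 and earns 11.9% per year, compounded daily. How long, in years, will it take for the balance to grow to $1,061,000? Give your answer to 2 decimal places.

8.64 years

We need (1 + 0.000326027)^(365t) = 2.7943, so 365t = ln 2.7943 / ln 1.000326 ≈ 3152.3522.
t ≈ 3152.3522/365 = 8.6366 years.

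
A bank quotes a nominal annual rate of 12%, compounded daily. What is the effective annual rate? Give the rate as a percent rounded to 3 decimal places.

One year is 365 periods at 0.000328767 each: (1 + 0.000328767)^365 ≈ 1.127475.
EAR = 1.127475 − 1 ≈ 12.74746%.

12.747%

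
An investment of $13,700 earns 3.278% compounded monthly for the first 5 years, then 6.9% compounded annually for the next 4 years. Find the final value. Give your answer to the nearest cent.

After 5 years at 3.278%: 13,700 × 1.1778332795 ≈ 16,136.3159.
Then 4 years at 6.9%: 16,136.3159 × 1.3059027031 ≈ 21,072.4586.

$21,072.46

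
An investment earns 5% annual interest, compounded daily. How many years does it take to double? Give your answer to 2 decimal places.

(1 + 0.000136986)^(365t) = 2.
365t = ln 2 / ln(1 + 0.000136986) ≈ 0.69315/0.000136977 ≈ 5060.3210.
t ≈ 13.8639.

13.86 years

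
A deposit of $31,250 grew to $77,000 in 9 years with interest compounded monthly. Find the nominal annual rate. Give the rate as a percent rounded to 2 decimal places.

The 108-period growth factor is 77,000/31,250 = 2.464.
r/12 = 2.464^(1/108) − 1 ≈ 0.00838483, so r ≈ 12·0.00838483 = 10.06179%.

10.06%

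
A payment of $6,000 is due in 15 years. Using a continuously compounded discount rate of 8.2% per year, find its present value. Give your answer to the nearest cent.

P = A·e^(−rt) = 6,000·e^(−1.23).
e^(−1.23) ≈ 0.2922925777, so P ≈ 1,753.7555.

$1,753.76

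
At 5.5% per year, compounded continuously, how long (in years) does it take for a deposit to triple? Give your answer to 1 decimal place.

20.0 years

e^(0.055t) = 3, so 0.055t = ln 3 ≈ 1.0986.
t ≈ 1.0986/0.055 ≈ 19.9748.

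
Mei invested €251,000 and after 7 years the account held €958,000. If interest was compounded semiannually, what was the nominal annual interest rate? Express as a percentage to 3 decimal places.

The 14-period growth factor is 958,000/251,000 = 3.81673.
r/2 = 3.81673^(1/14) − 1 ≈ 0.100397, so r ≈ 2·0.100397 = 20.07941%.

20.079%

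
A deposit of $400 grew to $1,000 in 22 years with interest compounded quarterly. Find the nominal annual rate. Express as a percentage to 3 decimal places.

(1 + r/4)^88 = 1,000/400 = 2.5.
1 + r/4 = 2.5^(1/88) ≈ 1.010467, so r/4 ≈ 0.0104668.
r ≈ 4·0.0104668 = 4.18672%.

4.187%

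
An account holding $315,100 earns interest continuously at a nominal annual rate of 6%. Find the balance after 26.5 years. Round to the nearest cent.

A = P·e^(rt) = 315,100·e^(0.06·26.5) = 315,100·e^1.59.
e^1.59 ≈ 4.903748928327, so A ≈ 1,545,171.2873.

$1,545,171.29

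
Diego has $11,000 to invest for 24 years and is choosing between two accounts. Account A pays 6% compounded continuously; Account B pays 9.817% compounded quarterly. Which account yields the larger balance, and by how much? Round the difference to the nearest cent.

Account B, by $66,362.35

A: e^(0.06·24) = e^1.44 ≈ 4.220695817, so 11,000 × 4.220695817 ≈ 46,427.6540.
B: (1 + 0.0245425)^96 ≈ 10.253636906, so 11,000 × 10.253636906 ≈ 112,790.0060.
Difference ≈ 66,362.3520 in favor of B.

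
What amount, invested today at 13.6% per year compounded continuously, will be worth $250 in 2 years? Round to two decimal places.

P = A·e^(−rt) = 250·e^(−0.272).
e^(−0.272) ≈ 0.761854261, so P ≈ 190.4636.

$190.46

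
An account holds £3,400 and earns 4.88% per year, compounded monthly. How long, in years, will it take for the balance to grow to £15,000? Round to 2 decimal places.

30.48 years

We need (1 + 0.00406667)^(12t) = 4.4118, so 12t = ln 4.4118 / ln 1.004067 ≈ 365.7272.
t ≈ 365.7272/12 = 30.4773 years.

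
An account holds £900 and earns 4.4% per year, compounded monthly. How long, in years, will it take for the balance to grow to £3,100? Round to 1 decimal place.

28.2 years

(1 + 0.00366667)^(12t) = 3,100/900 = 3.4444.
12t·ln(1 + 0.00366667) = ln(3.4444); 12t = 1.2368/0.00365996 ≈ 337.9169.
t ≈ 28.1597 years.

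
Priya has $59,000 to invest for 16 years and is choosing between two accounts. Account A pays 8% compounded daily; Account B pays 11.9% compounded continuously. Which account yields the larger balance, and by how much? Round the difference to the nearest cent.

Account A growth factor: (1 + 0.08/365)^5840 ≈ 3.59613531971; balance ≈ 212,171.9839.
Account B growth factor: e^(0.119·16) = e^1.904 ≈ 6.71269157859; balance ≈ 396,048.8031.
Account B is larger by 183,876.8193.

Account B, by $183,876.82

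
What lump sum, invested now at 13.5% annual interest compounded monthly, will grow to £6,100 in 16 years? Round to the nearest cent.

Periodic rate = 13.5%/12 = 0.01125; 192 periods.
P = 6,100/(1 + 0.01125)^192 ≈ 6,100/8.567194902 ≈ 712.0184.

£712.02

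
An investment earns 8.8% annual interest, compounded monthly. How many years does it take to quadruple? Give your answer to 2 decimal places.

15.81 years

(1 + 0.00733333)^(12t) = 4.
12t = ln 4 / ln(1 + 0.00733333) ≈ 1.3863/0.00730658 ≈ 189.7324.
t ≈ 15.8110.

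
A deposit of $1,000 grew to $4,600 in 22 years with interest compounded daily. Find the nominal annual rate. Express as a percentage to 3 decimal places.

(1 + r/365)^8030 = 4,600/1,000 = 4.6.
1 + r/365 = 4.6^(1/8030) ≈ 1.00019, so r/365 ≈ 0.000190062.
r ≈ 365·0.000190062 = 6.93728%.

6.937%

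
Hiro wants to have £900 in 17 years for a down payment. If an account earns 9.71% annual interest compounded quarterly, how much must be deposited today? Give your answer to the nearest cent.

Growth factor = (1 + 0.024275)^68 ≈ 5.10889469.
P = 900/5.10889469 ≈ 176.1633.

£176.16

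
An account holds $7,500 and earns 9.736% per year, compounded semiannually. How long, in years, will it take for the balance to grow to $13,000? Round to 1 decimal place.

5.8 years

(1 + 0.04868)^(2t) = 13,000/7,500 = 1.7333.
2t·ln(1 + 0.04868) = ln(1.7333); 2t = 0.55005/0.0475322 ≈ 11.5721.
t ≈ 5.7860 years.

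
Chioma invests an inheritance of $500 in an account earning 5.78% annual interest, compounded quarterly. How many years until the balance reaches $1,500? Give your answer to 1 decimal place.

19.1 years

(1 + 0.01445)^(4t) = 1,500/500 = 3.
4t·ln(1 + 0.01445) = ln(3); 4t = 1.0986/0.0143466 ≈ 76.5765.
t ≈ 19.1441 years.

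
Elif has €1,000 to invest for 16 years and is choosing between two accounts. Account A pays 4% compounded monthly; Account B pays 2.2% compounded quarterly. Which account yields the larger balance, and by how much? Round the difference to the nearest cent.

Account A, by €473.93

A: (1 + 0.04/12)^192 ≈ 1.894463524, so 1,000 × 1.894463524 ≈ 1,894.4635.
B: (1 + 0.0055)^64 ≈ 1.420537803, so 1,000 × 1.420537803 ≈ 1,420.5378.
Difference ≈ 473.9257 in favor of A.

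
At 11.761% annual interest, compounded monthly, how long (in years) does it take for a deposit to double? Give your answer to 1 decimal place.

5.9 years

(1 + 0.00980083)^(12t) = 2.
12t = ln 2 / ln(1 + 0.00980083) ≈ 0.69315/0.00975312 ≈ 71.0693.
t ≈ 5.9224.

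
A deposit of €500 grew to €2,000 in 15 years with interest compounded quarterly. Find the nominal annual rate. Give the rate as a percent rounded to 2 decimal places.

The 60-period growth factor is 2,000/500 = 4.
r/4 = 4^(1/60) − 1 ≈ 0.0233739, so r ≈ 4·0.0233739 = 9.34956%.

9.35%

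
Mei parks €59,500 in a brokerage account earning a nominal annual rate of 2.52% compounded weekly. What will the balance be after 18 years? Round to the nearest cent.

Growth factor = (1 + 0.0252/52)^936 ≈ 1.5737953535.
A ≈ 59,500 × 1.5737953535 ≈ 93,640.8235.

€93,640.82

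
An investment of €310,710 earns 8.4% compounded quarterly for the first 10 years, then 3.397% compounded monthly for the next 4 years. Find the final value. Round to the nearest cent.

After 10 years at 8.4%: 310,710 × 2.29630559232 ≈ 713,485.1106.
Then 4 years at 3.397%: 713,485.1106 × 1.14532453712 ≈ 817,172.0040.

€817,172.00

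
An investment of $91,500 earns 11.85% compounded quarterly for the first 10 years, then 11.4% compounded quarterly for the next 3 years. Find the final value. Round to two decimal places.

$412,131.50

Phase 1: 91,500·(1 + 0.029625)^40 ≈ 294,160.4314.
Phase 2: 294,160.4314·(1 + 0.0285)^12 ≈ 412,131.4965.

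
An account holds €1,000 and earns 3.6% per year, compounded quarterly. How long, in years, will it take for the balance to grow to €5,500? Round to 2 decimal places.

47.57 years

We need (1 + 0.009)^(4t) = 5.5, so 4t = ln 5.5 / ln 1.009 ≈ 190.2676.
t ≈ 190.2676/4 = 47.5669 years.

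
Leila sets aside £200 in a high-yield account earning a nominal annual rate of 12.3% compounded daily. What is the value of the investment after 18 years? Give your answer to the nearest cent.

Periodic rate = 12.3%/365 = 0.000336986; periods = 365·18 = 6570.
A = 200·(1 + 0.123/365)^6570 ≈ 200·9.148839494 ≈ 1,829.7679.

£1,829.77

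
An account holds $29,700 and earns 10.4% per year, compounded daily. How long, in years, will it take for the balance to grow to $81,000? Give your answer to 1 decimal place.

9.6 years

We need (1 + 0.000284932)^(365t) = 2.7273, so 365t = ln 2.7273 / ln 1.000285 ≈ 3521.7061.
t ≈ 3521.7061/365 = 9.6485 years.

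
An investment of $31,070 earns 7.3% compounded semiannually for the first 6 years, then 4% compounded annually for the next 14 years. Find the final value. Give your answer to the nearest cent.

$82,725.55

After 6 years at 7.3%: 31,070 × 1.5375586014 ≈ 47,771.9457.
Then 14 years at 4%: 47,771.9457 × 1.7316764476 ≈ 82,725.5533.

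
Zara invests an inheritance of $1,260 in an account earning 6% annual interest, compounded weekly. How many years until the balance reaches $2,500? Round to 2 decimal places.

We need (1 + 0.00115385)^(52t) = 1.9841, so 52t = ln 1.9841 / ln 1.001154 ≈ 594.1643.
t ≈ 594.1643/52 = 11.4262 years.

11.43 years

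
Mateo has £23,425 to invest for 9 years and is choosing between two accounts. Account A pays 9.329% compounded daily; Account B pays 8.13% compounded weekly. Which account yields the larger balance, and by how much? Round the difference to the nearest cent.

Account A growth factor: (1 + 0.09329/365)^3285 ≈ 2.3152153818; balance ≈ 54,233.9203.
Account B growth factor: (1 + 0.0813/52)^468 ≈ 2.0774238721; balance ≈ 48,663.6542.
Account A is larger by 5,570.2661.

Account A, by £5,570.27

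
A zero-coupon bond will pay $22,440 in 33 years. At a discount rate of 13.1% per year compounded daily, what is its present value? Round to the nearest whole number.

$298

Growth factor = (1 + 0.131/365)^12045 ≈ 75.35606511.
P = 22,440/75.35606511 ≈ 297.7862.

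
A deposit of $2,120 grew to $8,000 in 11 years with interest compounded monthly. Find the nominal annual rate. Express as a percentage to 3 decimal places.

12.134%

The 132-period growth factor is 8,000/2,120 = 3.77358.
r/12 = 3.77358^(1/132) − 1 ≈ 0.0101116, so r ≈ 12·0.0101116 = 12.13389%.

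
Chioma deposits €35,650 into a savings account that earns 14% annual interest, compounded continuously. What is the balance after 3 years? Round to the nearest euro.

A = P·e^(rt) = 35,650·e^(0.14·3) = 35,650·e^0.42.
e^0.42 ≈ 1.5219615556, so A ≈ 54,257.9295.

€54,258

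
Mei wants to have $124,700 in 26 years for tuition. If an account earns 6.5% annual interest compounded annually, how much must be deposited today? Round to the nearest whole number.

Growth factor = (1 + 0.065)^26 ≈ 5.14149955016.
P = 124,700/5.14149955016 ≈ 24,253.6246.

$24,254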